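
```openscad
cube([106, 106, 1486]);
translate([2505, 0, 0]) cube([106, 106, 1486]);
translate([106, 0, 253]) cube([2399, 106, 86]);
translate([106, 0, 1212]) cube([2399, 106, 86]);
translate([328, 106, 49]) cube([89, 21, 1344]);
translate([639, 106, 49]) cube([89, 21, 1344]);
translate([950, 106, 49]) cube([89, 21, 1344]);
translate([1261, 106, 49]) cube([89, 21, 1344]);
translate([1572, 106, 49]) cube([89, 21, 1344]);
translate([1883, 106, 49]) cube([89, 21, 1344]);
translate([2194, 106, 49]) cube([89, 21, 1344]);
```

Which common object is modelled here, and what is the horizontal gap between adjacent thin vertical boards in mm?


A fence section. The picket gap is 222 mm.

Two posts, two rails, 7 pickets — a fence section. Span 2399 mm holds 7 pickets of 89 mm with 8 equal gaps: ⌊(2399 − 7·89) / 8⌋ = 222 mm.


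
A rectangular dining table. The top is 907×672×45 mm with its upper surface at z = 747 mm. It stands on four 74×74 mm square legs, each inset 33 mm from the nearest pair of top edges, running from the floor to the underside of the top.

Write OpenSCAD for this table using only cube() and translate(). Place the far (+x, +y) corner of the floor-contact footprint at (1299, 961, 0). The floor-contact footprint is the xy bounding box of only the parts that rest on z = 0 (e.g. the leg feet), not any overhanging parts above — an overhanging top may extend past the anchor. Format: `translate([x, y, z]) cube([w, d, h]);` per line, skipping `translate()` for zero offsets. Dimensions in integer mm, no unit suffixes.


translate([425, 322, 702]) cube([907, 672, 45]);
translate([458, 355, 0]) cube([74, 74, 702]);
translate([1225, 355, 0]) cube([74, 74, 702]);
translate([458, 887, 0]) cube([74, 74, 702]);
translate([1225, 887, 0]) cube([74, 74, 702]);


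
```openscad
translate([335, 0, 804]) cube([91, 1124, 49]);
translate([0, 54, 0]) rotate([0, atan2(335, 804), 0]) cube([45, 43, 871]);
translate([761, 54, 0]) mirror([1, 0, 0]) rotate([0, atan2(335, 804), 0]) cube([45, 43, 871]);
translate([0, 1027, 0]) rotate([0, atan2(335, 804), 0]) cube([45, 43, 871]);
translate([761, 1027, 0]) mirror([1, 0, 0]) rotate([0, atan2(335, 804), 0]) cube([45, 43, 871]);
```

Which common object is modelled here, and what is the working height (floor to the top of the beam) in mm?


A sawhorse. The overall height is 853 mm.

A beam across two mirrored pairs of raked legs — a sawhorse. The beam's underside is at z = 804 (matching the legs' vertical rise in atan2(335, 804)) and the beam is 49 mm tall, so its top is at 804 + 49 = 853 mm. The raked legs top out at the beam's underside, so that is the highest point.


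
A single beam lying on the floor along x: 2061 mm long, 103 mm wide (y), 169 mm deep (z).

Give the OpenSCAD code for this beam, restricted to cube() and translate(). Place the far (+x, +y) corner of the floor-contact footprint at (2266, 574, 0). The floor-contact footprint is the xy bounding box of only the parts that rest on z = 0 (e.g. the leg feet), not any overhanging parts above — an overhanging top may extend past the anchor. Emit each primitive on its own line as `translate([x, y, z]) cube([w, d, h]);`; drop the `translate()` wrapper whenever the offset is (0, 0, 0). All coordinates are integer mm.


translate([205, 471, 0]) cube([2061, 103, 169]);


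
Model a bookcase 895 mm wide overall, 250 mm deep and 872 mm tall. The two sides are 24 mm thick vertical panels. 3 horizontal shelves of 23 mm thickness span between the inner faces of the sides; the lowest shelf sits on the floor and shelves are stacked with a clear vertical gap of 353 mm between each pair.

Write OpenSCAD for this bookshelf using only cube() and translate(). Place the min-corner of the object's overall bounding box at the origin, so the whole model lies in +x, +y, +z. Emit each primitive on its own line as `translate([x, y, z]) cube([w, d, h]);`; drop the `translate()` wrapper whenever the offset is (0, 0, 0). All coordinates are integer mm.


cube([24, 250, 872]);
translate([871, 0, 0]) cube([24, 250, 872]);
translate([24, 0, 0]) cube([847, 250, 23]);
translate([24, 0, 376]) cube([847, 250, 23]);
translate([24, 0, 752]) cube([847, 250, 23]);


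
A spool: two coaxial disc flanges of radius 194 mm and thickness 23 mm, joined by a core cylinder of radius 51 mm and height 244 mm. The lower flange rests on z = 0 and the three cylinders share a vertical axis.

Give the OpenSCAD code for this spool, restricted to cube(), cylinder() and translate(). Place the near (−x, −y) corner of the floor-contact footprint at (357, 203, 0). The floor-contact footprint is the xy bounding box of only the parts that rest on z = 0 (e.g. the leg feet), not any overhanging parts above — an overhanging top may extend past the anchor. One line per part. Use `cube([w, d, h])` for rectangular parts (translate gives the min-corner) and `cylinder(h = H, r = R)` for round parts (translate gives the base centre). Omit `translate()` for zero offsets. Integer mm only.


translate([551, 397, 0]) cylinder(h = 23, r = 194);
translate([551, 397, 23]) cylinder(h = 244, r = 51);
translate([551, 397, 267]) cylinder(h = 23, r = 194);


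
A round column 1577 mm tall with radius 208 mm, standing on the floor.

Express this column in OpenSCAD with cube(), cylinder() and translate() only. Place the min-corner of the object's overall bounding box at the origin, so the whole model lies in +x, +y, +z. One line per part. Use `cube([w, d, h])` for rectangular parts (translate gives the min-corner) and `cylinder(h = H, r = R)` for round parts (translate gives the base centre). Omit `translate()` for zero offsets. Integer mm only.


translate([208, 208, 0]) cylinder(h = 1577, r = 208);


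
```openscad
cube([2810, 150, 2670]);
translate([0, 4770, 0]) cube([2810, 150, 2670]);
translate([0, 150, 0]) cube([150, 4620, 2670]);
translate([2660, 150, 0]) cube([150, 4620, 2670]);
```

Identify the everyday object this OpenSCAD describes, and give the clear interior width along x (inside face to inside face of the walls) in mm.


A house (or room) frame. The interior width is 2510 mm.

Four 2670 mm walls enclosing a rectangle with no floor or roof — a room or house frame. Outside width is 2810 mm and wall thickness is 150 mm, so the interior width is 2810 − 2 × 150 = 2510 mm.


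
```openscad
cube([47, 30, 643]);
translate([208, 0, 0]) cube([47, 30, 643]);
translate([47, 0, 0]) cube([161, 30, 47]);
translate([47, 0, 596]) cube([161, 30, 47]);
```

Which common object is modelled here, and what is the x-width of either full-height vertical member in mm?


A picture frame. The border width is 47 mm.

Four thin pieces enclosing a rectangular opening — a picture frame. The two full-height stiles are 643 mm tall; the top rail sits at z = 596 and is 47 mm tall, so the border above the opening is 643 − 596 = 47 mm, matching the stile x-width.


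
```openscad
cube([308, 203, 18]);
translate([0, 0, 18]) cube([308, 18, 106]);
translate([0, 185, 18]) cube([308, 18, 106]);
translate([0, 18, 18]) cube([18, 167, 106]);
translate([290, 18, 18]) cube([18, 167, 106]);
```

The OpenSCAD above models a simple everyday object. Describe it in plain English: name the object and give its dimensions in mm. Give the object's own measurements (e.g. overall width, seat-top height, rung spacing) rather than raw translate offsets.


An open-topped rectangular box: outside dimensions 308×203×124 mm, with a uniform wall and base thickness of 18 mm. The base is a full 308×203 slab on the floor; four walls sit on top of the base. The front and back walls (the −y and +y sides) span the full width; the two side walls fit between them.


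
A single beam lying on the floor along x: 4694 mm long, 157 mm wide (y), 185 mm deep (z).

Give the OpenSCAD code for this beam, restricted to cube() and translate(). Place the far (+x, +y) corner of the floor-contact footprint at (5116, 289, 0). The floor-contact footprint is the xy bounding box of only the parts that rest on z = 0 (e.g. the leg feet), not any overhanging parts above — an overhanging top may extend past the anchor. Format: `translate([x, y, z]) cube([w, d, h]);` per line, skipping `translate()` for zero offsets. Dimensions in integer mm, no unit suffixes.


translate([422, 132, 0]) cube([4694, 157, 185]);


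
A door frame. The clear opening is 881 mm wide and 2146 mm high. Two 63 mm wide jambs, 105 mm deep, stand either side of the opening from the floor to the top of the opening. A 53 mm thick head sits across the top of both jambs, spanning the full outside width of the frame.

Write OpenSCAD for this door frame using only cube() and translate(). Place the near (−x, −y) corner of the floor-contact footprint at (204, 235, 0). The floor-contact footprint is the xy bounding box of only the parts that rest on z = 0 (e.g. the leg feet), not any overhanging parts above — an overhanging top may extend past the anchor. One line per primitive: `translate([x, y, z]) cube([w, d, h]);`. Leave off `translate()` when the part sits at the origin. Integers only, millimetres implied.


translate([204, 235, 0]) cube([63, 105, 2146]);
translate([1148, 235, 0]) cube([63, 105, 2146]);
translate([204, 235, 2146]) cube([1007, 105, 53]);


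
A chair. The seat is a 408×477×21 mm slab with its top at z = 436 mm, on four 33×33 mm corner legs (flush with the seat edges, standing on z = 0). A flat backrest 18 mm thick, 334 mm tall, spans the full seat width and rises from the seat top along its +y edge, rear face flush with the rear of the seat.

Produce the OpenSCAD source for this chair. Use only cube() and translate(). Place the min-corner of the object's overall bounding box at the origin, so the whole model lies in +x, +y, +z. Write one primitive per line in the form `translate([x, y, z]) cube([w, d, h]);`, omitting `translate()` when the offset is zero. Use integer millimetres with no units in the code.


translate([0, 0, 415]) cube([408, 477, 21]);
cube([33, 33, 415]);
translate([375, 0, 0]) cube([33, 33, 415]);
translate([0, 444, 0]) cube([33, 33, 415]);
translate([375, 444, 0]) cube([33, 33, 415]);
translate([0, 459, 436]) cube([408, 18, 334]);


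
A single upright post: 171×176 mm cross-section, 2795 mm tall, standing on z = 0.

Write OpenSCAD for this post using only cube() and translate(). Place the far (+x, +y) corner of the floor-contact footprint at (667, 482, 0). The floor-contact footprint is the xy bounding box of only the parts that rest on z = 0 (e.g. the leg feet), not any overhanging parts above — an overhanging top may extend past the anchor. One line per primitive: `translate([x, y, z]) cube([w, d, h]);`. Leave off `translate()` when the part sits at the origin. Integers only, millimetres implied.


translate([496, 306, 0]) cube([171, 176, 2795]);


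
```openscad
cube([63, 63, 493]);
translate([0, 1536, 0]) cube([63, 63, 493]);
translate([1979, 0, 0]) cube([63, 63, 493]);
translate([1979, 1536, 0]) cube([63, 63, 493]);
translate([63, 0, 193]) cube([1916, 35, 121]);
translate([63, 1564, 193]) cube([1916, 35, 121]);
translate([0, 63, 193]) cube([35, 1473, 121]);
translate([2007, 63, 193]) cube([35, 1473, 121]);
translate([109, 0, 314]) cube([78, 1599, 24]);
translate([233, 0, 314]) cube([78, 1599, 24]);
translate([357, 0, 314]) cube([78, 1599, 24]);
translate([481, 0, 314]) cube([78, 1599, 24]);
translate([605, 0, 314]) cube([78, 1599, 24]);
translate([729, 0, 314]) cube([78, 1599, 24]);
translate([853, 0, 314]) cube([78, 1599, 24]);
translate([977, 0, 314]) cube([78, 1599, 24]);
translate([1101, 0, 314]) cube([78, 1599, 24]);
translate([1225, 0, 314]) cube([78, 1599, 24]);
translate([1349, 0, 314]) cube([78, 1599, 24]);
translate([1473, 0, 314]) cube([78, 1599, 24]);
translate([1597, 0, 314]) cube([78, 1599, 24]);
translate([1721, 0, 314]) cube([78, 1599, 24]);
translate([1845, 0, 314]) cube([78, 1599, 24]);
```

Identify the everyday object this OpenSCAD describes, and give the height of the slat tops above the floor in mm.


A bed frame. The slat-top height is 338 mm.

Four posts, four rails, and a row of slats — a bed frame. Slats sit on the rails at z = 193 + 121 = 314; with slat thickness 24, the top is 338 mm.


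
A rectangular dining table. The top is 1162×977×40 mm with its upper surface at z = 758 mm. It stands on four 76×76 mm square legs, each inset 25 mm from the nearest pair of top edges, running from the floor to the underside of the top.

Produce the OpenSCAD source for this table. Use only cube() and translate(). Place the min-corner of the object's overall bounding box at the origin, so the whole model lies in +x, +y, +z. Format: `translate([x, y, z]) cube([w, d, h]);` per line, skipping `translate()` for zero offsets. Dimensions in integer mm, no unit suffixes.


// leg_h = 758 - 40 = 718
translate([0, 0, 718]) cube([1162, 977, 40]);
translate([25, 25, 0]) cube([76, 76, 718]);
translate([1061, 25, 0]) cube([76, 76, 718]);
translate([25, 876, 0]) cube([76, 76, 718]);
translate([1061, 876, 0]) cube([76, 76, 718]);


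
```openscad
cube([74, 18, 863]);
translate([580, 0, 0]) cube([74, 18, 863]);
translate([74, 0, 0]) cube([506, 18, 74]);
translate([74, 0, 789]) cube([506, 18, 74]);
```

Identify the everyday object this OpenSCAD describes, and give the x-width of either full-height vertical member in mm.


A picture frame. The border width is 74 mm.

Four thin pieces enclosing a rectangular opening — a picture frame. The two full-height stiles are 863 mm tall; the top rail sits at z = 789 and is 74 mm tall, so the border above the opening is 863 − 789 = 74 mm, matching the stile x-width.


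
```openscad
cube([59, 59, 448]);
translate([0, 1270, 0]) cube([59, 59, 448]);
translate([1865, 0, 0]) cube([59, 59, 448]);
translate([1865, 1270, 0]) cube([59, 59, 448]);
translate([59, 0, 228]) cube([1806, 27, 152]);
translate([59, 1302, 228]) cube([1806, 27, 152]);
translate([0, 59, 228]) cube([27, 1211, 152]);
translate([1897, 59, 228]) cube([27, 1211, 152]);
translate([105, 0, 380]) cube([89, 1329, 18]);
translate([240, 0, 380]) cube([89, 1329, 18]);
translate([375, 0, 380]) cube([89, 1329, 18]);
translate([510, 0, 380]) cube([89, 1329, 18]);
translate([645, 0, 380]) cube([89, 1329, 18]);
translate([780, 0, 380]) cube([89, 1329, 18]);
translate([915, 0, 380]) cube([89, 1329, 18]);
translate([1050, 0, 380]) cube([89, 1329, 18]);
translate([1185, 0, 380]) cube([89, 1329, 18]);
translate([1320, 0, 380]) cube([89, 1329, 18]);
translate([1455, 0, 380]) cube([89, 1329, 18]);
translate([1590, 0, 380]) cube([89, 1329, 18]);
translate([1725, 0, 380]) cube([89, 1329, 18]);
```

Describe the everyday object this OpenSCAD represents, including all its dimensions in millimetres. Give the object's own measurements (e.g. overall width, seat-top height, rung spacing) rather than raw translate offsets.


A bed frame 1924 mm long (x) by 1329 mm wide (y). Four 59×59 mm corner posts, 448 mm tall, at the corners of the footprint. Four rails of 27 mm thickness and 152 mm height run between adjacent posts with their undersides at z = 228 mm, their outer faces flush with the outside of the frame (the two x-running rails run between the posts' inner faces; the two y-running rails run between the posts' inner faces). 13 slats, each 89 mm wide (x) and 18 mm thick, lie across the top of the two x-running rails, running the full 1329 mm width of the frame in y; along x they sit between the end posts with a 46 mm gap after the −x posts and between neighbouring slats, leaving 51 mm before the +x posts.


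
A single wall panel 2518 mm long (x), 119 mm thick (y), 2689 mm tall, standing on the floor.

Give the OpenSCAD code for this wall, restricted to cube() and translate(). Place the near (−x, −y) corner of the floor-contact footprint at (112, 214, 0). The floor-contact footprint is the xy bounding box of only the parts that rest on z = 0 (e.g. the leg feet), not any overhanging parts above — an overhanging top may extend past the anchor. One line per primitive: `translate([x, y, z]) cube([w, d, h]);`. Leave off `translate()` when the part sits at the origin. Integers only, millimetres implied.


translate([112, 214, 0]) cube([2518, 119, 2689]);


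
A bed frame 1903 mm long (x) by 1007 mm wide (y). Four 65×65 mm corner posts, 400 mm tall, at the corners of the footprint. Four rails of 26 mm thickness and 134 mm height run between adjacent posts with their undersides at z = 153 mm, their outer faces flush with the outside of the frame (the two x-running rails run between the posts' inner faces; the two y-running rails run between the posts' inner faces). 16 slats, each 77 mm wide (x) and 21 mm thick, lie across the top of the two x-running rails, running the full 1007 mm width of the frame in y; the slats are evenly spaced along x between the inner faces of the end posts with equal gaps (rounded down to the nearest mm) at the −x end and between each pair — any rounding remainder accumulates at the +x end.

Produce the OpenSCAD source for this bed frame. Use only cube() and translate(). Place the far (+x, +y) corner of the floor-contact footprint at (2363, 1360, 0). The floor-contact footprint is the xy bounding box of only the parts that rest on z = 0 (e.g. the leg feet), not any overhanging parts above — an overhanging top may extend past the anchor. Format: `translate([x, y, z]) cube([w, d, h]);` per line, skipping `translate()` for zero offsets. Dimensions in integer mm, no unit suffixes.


translate([460, 353, 0]) cube([65, 65, 400]);
translate([460, 1295, 0]) cube([65, 65, 400]);
translate([2298, 353, 0]) cube([65, 65, 400]);
translate([2298, 1295, 0]) cube([65, 65, 400]);
translate([525, 353, 153]) cube([1773, 26, 134]);
translate([525, 1334, 153]) cube([1773, 26, 134]);
translate([460, 418, 153]) cube([26, 877, 134]);
translate([2337, 418, 153]) cube([26, 877, 134]);
translate([556, 353, 287]) cube([77, 1007, 21]);
translate([664, 353, 287]) cube([77, 1007, 21]);
translate([772, 353, 287]) cube([77, 1007, 21]);
translate([880, 353, 287]) cube([77, 1007, 21]);
translate([988, 353, 287]) cube([77, 1007, 21]);
translate([1096, 353, 287]) cube([77, 1007, 21]);
translate([1204, 353, 287]) cube([77, 1007, 21]);
translate([1312, 353, 287]) cube([77, 1007, 21]);
translate([1420, 353, 287]) cube([77, 1007, 21]);
translate([1528, 353, 287]) cube([77, 1007, 21]);
translate([1636, 353, 287]) cube([77, 1007, 21]);
translate([1744, 353, 287]) cube([77, 1007, 21]);
translate([1852, 353, 287]) cube([77, 1007, 21]);
translate([1960, 353, 287]) cube([77, 1007, 21]);
translate([2068, 353, 287]) cube([77, 1007, 21]);
translate([2176, 353, 287]) cube([77, 1007, 21]);


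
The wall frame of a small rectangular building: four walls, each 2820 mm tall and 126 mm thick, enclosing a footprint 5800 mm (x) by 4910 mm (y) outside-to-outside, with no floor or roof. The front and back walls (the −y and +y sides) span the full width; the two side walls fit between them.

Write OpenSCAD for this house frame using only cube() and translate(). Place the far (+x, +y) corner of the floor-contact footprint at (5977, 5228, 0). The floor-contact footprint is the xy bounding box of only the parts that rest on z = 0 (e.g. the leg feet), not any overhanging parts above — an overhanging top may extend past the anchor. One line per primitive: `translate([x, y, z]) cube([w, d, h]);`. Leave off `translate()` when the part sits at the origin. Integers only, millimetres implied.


translate([177, 318, 0]) cube([5800, 126, 2820]);
translate([177, 5102, 0]) cube([5800, 126, 2820]);
translate([177, 444, 0]) cube([126, 4658, 2820]);
translate([5851, 444, 0]) cube([126, 4658, 2820]);


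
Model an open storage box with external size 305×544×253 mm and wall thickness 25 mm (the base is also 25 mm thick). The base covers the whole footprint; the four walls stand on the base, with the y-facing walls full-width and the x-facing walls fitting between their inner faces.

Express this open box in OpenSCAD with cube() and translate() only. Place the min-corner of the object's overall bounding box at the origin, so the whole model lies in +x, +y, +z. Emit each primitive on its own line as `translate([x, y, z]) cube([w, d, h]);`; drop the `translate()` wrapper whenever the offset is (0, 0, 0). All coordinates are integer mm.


cube([305, 544, 25]);
translate([0, 0, 25]) cube([305, 25, 228]);
translate([0, 519, 25]) cube([305, 25, 228]);
translate([0, 25, 25]) cube([25, 494, 228]);
translate([280, 25, 25]) cube([25, 494, 228]);


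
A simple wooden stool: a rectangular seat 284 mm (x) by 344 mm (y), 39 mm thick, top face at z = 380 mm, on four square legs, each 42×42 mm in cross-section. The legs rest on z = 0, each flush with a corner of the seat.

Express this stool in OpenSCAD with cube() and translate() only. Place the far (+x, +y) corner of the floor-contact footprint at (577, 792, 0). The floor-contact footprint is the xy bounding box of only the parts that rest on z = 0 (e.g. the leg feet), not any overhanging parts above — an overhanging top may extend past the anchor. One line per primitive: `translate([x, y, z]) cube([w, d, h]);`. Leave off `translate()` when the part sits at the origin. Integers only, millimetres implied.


// leg_h = 380 - 39 = 341
translate([293, 448, 341]) cube([284, 344, 39]);
translate([293, 448, 0]) cube([42, 42, 341]);
translate([535, 448, 0]) cube([42, 42, 341]);
translate([293, 750, 0]) cube([42, 42, 341]);
translate([535, 750, 0]) cube([42, 42, 341]);


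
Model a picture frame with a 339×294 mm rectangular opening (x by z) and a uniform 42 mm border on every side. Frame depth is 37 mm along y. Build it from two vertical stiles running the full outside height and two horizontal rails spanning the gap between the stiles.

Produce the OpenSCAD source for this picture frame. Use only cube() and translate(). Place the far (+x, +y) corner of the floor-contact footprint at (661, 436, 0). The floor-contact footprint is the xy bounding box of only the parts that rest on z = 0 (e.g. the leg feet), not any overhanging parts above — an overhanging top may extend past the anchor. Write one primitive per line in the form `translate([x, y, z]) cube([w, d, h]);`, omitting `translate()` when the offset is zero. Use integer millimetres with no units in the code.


translate([238, 399, 0]) cube([42, 37, 378]);
translate([619, 399, 0]) cube([42, 37, 378]);
translate([280, 399, 0]) cube([339, 37, 42]);
translate([280, 399, 336]) cube([339, 37, 42]);


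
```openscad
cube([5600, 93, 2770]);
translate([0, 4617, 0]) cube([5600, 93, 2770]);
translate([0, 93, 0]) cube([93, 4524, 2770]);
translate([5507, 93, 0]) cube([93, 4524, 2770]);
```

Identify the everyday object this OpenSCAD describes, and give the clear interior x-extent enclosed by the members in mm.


A house (or room) frame. The interior width is 5414 mm.

Four 2770 mm walls enclosing a rectangle with no floor or roof — a room or house frame. Outside width is 5600 mm and wall thickness is 93 mm, so the interior width is 5600 − 2 × 93 = 5414 mm.


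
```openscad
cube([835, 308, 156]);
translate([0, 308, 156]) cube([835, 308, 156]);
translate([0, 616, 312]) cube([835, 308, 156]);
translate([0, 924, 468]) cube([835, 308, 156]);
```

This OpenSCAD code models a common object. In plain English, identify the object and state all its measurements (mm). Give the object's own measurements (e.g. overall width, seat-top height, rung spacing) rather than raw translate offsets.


A straight staircase of 4 solid steps. Each step is 835 mm wide (x), 308 mm deep (y, the going) and 156 mm tall (the rise). The first step rests on the floor; each subsequent step sits one going further in +y and one rise higher in +z, directly behind and above the previous step with no overlap.


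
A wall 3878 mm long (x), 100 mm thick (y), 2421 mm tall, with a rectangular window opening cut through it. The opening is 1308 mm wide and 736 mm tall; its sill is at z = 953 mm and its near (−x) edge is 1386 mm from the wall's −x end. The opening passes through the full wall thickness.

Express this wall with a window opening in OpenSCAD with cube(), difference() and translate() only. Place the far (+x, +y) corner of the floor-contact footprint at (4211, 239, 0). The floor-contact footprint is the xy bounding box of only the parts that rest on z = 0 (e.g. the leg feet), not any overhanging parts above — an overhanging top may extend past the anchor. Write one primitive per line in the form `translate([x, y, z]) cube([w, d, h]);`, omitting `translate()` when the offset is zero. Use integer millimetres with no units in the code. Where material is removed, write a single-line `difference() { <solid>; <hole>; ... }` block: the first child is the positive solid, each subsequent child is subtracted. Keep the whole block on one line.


difference() { translate([333, 139, 0]) cube([3878, 100, 2421]); translate([1719, 139, 953]) cube([1308, 100, 736]); }


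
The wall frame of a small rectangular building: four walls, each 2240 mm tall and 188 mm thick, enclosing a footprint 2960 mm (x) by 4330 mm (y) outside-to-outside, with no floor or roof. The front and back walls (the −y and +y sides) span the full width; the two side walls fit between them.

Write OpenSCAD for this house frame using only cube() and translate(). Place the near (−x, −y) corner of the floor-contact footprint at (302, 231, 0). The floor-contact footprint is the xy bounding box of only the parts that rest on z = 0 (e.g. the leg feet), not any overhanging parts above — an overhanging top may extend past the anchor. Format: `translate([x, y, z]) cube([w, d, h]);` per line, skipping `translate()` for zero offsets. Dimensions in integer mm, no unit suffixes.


translate([302, 231, 0]) cube([2960, 188, 2240]);
translate([302, 4373, 0]) cube([2960, 188, 2240]);
translate([302, 419, 0]) cube([188, 3954, 2240]);
translate([3074, 419, 0]) cube([188, 3954, 2240]);


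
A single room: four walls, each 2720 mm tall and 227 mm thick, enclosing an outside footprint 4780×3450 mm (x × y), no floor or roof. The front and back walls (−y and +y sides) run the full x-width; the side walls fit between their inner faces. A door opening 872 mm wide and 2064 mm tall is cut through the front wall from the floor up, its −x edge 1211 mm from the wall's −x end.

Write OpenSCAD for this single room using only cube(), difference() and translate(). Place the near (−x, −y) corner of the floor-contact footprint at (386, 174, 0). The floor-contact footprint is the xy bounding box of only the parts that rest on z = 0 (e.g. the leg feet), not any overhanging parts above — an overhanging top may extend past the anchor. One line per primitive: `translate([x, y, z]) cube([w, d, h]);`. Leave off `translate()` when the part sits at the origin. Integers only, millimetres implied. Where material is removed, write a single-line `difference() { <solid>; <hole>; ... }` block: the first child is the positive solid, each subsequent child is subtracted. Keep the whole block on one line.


difference() { translate([386, 174, 0]) cube([4780, 227, 2720]); translate([1597, 174, 0]) cube([872, 227, 2064]); }
translate([386, 3397, 0]) cube([4780, 227, 2720]);
translate([386, 401, 0]) cube([227, 2996, 2720]);
translate([4939, 401, 0]) cube([227, 2996, 2720]);


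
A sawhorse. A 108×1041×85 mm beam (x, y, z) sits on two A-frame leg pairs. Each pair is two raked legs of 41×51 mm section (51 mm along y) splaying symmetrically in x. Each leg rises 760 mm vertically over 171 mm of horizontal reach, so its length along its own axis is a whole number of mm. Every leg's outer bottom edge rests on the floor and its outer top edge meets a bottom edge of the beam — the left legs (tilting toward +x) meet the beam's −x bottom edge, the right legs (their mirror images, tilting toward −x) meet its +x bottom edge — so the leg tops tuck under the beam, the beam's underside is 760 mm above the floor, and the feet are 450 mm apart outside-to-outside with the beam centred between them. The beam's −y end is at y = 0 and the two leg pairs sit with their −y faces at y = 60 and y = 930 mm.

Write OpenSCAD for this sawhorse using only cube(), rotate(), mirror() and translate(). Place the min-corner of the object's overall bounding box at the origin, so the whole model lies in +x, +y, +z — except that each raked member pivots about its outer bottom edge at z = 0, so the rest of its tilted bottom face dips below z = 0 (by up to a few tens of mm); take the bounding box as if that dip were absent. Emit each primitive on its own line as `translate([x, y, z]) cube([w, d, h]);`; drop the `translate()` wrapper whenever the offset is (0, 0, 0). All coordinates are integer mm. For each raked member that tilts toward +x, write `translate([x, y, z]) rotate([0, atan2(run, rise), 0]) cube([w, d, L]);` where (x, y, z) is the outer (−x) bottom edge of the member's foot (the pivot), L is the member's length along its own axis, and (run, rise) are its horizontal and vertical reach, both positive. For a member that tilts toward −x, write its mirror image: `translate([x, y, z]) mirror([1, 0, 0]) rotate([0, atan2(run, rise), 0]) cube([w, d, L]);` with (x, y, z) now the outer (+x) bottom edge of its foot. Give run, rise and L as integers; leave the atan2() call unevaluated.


// leg length = √(171² + 760²) = 779
// right-leg outer foot x = 2·171 + 108 = 450
// beam min-corner = (171, 0, 760)
translate([171, 0, 760]) cube([108, 1041, 85]);
translate([0, 60, 0]) rotate([0, atan2(171, 760), 0]) cube([41, 51, 779]);
translate([450, 60, 0]) mirror([1, 0, 0]) rotate([0, atan2(171, 760), 0]) cube([41, 51, 779]);
translate([0, 930, 0]) rotate([0, atan2(171, 760), 0]) cube([41, 51, 779]);
translate([450, 930, 0]) mirror([1, 0, 0]) rotate([0, atan2(171, 760), 0]) cube([41, 51, 779]);


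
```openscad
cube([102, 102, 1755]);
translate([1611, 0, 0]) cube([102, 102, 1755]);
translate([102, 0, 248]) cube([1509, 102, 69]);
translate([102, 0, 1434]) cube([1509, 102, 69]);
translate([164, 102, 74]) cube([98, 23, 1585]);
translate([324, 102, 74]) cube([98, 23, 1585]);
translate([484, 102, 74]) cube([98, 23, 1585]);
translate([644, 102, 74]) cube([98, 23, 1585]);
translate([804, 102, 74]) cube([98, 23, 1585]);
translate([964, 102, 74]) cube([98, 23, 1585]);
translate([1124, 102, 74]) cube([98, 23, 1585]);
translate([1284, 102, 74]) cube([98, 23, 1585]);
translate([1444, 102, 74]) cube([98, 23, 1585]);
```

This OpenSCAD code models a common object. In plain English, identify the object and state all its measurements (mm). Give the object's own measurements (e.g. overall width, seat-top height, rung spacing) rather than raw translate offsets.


A fence section. Two 102×102 mm posts, 1755 mm tall, stand on the floor with a clear span of 1509 mm between their inner faces. Two horizontal rails of 102×69 mm section span the gap between the posts with their undersides at z = 248 mm and z = 1434 mm, flush with the posts' −y face. 9 pickets, each 98 mm wide, 23 mm thick and 1585 mm tall, are fixed to the +y face of the rails with their bottoms at z = 74 mm, spaced across the span with a 62 mm gap after the −x post and between neighbouring pickets, with 69 mm left before the +x post.


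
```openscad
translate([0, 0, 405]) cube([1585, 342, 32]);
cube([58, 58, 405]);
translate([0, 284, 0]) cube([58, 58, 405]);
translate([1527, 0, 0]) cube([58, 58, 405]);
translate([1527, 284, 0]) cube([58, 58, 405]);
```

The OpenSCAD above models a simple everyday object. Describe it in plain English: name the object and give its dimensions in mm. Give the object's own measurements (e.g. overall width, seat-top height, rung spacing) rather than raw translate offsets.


A long wooden bench with a 1585 mm (x) × 342 mm (y) seat, 32 mm thick, its top surface 437 mm above the floor. Four 58 mm square legs at the seat corners, flush with the edges, run from z = 0 to the seat underside.


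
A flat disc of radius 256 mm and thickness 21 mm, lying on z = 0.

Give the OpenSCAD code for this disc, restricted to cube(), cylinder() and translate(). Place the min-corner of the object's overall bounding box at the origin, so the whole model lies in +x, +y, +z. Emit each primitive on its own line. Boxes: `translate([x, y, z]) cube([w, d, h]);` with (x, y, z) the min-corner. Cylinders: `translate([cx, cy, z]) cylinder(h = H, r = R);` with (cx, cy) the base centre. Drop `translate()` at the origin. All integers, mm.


translate([256, 256, 0]) cylinder(h = 21, r = 256);


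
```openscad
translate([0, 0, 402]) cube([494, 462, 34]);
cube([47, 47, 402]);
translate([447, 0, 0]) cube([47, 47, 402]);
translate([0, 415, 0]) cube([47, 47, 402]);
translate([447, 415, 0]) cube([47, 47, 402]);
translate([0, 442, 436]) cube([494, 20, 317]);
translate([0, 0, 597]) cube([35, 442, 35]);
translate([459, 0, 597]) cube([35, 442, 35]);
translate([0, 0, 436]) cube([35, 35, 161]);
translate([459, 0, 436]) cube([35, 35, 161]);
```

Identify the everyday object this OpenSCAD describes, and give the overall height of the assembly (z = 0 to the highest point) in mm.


A chair. The overall height is 753 mm.

A slab on four corner posts with a tall panel at the back — a chair. The seat slab sits at z = 402 with thickness 34, and the 317 mm backrest starts at the seat top, so the overall height is 402 + 34 + 317 = 753 mm.


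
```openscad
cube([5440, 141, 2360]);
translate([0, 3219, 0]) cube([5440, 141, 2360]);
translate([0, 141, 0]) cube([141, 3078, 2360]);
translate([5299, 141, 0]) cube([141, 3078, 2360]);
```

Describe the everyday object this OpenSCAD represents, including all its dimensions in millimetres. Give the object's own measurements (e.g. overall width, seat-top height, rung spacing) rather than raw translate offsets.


The wall frame of a small rectangular building: four walls, each 2360 mm tall and 141 mm thick, enclosing a footprint 5440 mm (x) by 3360 mm (y) outside-to-outside, with no floor or roof. The front and back walls (the −y and +y sides) span the full width; the two side walls fit between them.


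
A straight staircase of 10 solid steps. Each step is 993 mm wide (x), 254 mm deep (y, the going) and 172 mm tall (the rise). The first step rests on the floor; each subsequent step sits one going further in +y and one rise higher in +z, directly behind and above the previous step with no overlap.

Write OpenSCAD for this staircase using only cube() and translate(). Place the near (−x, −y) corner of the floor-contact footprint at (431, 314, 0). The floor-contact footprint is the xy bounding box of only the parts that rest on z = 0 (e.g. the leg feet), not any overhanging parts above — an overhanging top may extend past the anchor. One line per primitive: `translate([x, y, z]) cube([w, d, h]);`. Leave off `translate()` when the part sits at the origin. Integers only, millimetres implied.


translate([431, 314, 0]) cube([993, 254, 172]);
translate([431, 568, 172]) cube([993, 254, 172]);
translate([431, 822, 344]) cube([993, 254, 172]);
translate([431, 1076, 516]) cube([993, 254, 172]);
translate([431, 1330, 688]) cube([993, 254, 172]);
translate([431, 1584, 860]) cube([993, 254, 172]);
translate([431, 1838, 1032]) cube([993, 254, 172]);
translate([431, 2092, 1204]) cube([993, 254, 172]);
translate([431, 2346, 1376]) cube([993, 254, 172]);
translate([431, 2600, 1548]) cube([993, 254, 172]);


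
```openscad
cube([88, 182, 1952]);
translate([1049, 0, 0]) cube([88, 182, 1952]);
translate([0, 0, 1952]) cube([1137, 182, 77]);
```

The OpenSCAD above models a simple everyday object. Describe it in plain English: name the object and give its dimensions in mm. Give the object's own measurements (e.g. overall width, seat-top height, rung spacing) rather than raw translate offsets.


A door frame. The clear opening is 961 mm wide and 1952 mm high. Two 88 mm wide jambs, 182 mm deep, stand either side of the opening from the floor to the top of the opening. A 77 mm thick head sits across the top of both jambs, spanning the full outside width of the frame.


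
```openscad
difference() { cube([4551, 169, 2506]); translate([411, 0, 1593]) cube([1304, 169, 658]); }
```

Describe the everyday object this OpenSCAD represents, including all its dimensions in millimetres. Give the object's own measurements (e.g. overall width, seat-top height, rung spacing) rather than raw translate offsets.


A wall 4551 mm long (x), 169 mm thick (y), 2506 mm tall, with a rectangular window opening cut through it. The opening is 1304 mm wide and 658 mm tall; its sill is at z = 1593 mm and its near (−x) edge is 411 mm from the wall's −x end. The opening passes through the full wall thickness.


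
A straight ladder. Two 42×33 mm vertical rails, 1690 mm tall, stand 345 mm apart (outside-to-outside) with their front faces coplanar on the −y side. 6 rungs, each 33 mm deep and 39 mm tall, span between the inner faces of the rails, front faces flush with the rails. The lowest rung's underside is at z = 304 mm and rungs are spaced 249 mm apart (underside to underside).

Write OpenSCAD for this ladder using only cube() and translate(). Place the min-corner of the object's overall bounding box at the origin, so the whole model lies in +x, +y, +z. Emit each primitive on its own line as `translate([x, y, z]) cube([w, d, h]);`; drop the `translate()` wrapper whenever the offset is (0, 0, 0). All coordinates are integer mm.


cube([42, 33, 1690]);
translate([303, 0, 0]) cube([42, 33, 1690]);
translate([42, 0, 304]) cube([261, 33, 39]);
translate([42, 0, 553]) cube([261, 33, 39]);
translate([42, 0, 802]) cube([261, 33, 39]);
translate([42, 0, 1051]) cube([261, 33, 39]);
translate([42, 0, 1300]) cube([261, 33, 39]);
translate([42, 0, 1549]) cube([261, 33, 39]);


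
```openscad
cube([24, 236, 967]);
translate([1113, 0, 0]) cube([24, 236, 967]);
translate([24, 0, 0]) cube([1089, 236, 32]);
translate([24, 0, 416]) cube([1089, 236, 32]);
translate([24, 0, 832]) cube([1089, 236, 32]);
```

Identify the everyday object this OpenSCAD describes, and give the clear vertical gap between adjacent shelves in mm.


A bookshelf. The clear shelf gap is 384 mm.

Two tall side panels with 3 horizontal boards between them — a bookshelf. The first two shelf undersides are at z = 0 and z = 416; with shelf thickness 32, the clear gap is 416 − 0 − 32 = 384 mm.


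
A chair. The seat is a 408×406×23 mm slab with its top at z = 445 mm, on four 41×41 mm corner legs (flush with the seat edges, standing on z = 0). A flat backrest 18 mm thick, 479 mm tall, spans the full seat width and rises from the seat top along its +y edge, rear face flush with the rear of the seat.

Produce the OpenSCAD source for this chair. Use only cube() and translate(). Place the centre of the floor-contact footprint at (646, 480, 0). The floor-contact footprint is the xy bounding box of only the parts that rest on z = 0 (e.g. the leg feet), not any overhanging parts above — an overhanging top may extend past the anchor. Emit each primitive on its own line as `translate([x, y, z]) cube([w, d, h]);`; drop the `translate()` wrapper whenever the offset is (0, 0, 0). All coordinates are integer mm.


// leg_h = 445 - 23 = 422
translate([442, 277, 422]) cube([408, 406, 23]);
translate([442, 277, 0]) cube([41, 41, 422]);
translate([809, 277, 0]) cube([41, 41, 422]);
translate([442, 642, 0]) cube([41, 41, 422]);
translate([809, 642, 0]) cube([41, 41, 422]);
translate([442, 665, 445]) cube([408, 18, 479]);


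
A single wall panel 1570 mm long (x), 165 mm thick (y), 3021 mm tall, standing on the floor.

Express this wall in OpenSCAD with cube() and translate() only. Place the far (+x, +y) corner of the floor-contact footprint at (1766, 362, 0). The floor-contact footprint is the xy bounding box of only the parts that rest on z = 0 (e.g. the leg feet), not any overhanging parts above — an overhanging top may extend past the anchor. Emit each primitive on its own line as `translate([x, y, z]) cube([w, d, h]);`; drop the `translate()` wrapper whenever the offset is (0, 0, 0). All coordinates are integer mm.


translate([196, 197, 0]) cube([1570, 165, 3021]);


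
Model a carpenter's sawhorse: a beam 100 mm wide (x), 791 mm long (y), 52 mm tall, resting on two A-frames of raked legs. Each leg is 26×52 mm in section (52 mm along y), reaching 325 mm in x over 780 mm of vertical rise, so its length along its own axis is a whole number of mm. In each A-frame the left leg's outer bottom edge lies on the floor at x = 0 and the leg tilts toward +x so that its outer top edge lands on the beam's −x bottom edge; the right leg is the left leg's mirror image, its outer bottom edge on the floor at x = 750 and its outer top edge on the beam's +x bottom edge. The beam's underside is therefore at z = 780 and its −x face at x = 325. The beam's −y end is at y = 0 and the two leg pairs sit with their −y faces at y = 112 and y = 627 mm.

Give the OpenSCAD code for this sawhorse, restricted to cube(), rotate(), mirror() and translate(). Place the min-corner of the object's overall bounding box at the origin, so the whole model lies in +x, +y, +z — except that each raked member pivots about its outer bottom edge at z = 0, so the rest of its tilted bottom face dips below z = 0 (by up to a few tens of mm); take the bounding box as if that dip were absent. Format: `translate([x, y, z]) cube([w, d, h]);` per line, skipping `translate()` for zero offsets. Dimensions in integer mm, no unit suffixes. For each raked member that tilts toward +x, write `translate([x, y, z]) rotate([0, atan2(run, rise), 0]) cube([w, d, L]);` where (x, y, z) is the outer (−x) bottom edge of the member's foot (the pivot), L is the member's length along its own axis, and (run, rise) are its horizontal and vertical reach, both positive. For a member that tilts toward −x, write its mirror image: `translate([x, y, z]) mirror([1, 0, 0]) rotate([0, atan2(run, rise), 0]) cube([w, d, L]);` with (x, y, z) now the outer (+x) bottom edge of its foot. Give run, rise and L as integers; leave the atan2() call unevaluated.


// leg length = √(325² + 780²) = 845
// right-leg outer foot x = 2·325 + 100 = 750
// beam min-corner = (325, 0, 780)
translate([325, 0, 780]) cube([100, 791, 52]);
translate([0, 112, 0]) rotate([0, atan2(325, 780), 0]) cube([26, 52, 845]);
translate([750, 112, 0]) mirror([1, 0, 0]) rotate([0, atan2(325, 780), 0]) cube([26, 52, 845]);
translate([0, 627, 0]) rotate([0, atan2(325, 780), 0]) cube([26, 52, 845]);
translate([750, 627, 0]) mirror([1, 0, 0]) rotate([0, atan2(325, 780), 0]) cube([26, 52, 845]);
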